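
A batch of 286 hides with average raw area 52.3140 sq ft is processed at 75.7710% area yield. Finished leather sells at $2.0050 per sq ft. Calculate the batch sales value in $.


Raw_total = N * avg_area = 286 * 52.3140 = 14961.8040 sq ft
Finished = Raw_total * yield / 100 = 14961.8040 * 75.7710 / 100 = 11336.7085 sq ft
Value = Finished * price = 11336.7085 * 2.0050 = 22730.1006 $


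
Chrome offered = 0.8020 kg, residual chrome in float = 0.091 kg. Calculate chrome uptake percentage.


Formula: Uptake = (offered - residual) / offered * 100
Substituting: Uptake = (0.8020 - 0.091) / 0.8020 * 100
Result: 88.6534 %


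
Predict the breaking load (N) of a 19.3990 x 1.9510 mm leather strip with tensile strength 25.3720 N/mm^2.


Formula: F = TS * w * t
Substituting: F = 25.3720 * 19.3990 * 1.9510
Result: 960.2655 N


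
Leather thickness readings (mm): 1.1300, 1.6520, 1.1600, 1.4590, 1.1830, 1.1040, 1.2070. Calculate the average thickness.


Formula: Average = sum / n
Substituting: Average = 8.8950 / 7
Result: 1.2707 mm


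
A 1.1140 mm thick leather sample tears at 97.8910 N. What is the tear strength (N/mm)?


Formula: Tear strength = force / thickness
Substituting: Tear strength = 97.8910 / 1.1140
Result: 87.8734 N/mm


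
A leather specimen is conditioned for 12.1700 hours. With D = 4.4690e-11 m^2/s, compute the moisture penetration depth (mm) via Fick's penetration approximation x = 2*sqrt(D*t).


t = 12.1700 hr * 3600 = 43812.0000 s
D * t = 4.4690e-11 * 43812.0000 = 1.9580e-06
x = 2 * sqrt(D*t) = 2 * sqrt(1.9580e-06) = 0.00279854 m = 2.7985 mm


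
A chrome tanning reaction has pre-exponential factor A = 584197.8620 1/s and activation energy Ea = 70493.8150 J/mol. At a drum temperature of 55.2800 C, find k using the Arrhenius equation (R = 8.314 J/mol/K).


T_K = T_C + 273.15 = 55.2800 + 273.15 = 328.4300 K
exponent = -Ea / (R * T_K) = -70493.8150 / (8.314 * 328.4300) = -25.8165
k = A * exp(exponent) = 584197.8620 * exp(-25.8165) = 3.5857e-06 1/s


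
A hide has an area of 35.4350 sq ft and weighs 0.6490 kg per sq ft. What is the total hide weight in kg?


Formula: Weight = area * weight_per_sqft
Substituting: Weight = 35.4350 * 0.6490
Result: 22.9973 kg


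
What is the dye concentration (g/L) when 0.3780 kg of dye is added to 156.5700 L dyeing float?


Formula: Conc = dye_mass(kg) / volume(L) * 1000
Substituting: Conc = 0.3780 / 156.5700 * 1000
Result: 2.4143 g/L


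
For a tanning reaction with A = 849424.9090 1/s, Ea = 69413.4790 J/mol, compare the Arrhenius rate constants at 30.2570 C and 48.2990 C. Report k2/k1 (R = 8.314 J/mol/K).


T1 = 30.2570 + 273.15 = 303.4070 K; T2 = 48.2990 + 273.15 = 321.4490 K
k1 = A * exp(-Ea/(R*T1)) = 849424.9090 * exp(-69413.4790/(8.314*303.4070)) = 9.5159e-07 1/s
k2 = A * exp(-Ea/(R*T2)) = 849424.9090 * exp(-69413.4790/(8.314*321.4490)) = 4.4587e-06 1/s
k2/k1 = 4.4587e-06 / 9.5159e-07 = 4.6855


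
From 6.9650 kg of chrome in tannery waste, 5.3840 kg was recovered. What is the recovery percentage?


Formula: Recovery = recovered / input * 100
Substituting: Recovery = 5.3840 / 6.9650 * 100
Result: 77.3008 %


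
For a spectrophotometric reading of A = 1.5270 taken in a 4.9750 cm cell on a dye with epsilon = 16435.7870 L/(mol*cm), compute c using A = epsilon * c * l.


Formula: c = A / (epsilon * l)
Substituting: c = 1.5270 / (16435.7870 * 4.9750)
Result: 1.8675e-05 mol/L


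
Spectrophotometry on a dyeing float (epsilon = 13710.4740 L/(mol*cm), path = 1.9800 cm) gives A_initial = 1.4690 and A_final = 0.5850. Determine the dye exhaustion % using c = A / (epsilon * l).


c_initial = A_i / (epsilon * l) = 1.4690 / (13710.4740 * 1.9800) = 5.4113e-05 mol/L
c_final = A_f / (epsilon * l) = 0.5850 / (13710.4740 * 1.9800) = 2.1550e-05 mol/L
Exhaustion = (c_initial - c_final) / c_initial * 100 = (5.4113e-05 - 2.1550e-05) / 5.4113e-05 * 100 = 60.1770 %


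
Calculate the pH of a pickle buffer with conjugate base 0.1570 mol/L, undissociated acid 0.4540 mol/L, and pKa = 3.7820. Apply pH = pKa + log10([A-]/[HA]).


ratio = [A-] / [HA] = 0.1570 / 0.4540 = 0.3458
log10(ratio) = -0.4612
pH = pKa + log10(ratio) = 3.7820 - 0.4612 = 3.3208


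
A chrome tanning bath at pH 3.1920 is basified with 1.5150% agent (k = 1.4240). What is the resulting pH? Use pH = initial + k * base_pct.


Formula: pH_final = pH_initial + k * base_pct
Substituting: pH_final = 3.1920 + 1.4240 * 1.5150
Result: 5.3494


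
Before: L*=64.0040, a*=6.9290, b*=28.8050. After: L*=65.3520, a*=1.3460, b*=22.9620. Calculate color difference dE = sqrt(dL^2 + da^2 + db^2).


dL = 1.3480, da = -5.5830, db = -5.8430
dE = sqrt(1.3480^2 + (-5.5830)^2 + (-5.8430)^2) = 8.1931


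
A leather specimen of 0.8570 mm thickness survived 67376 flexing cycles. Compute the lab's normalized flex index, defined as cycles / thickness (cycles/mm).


Formula: Index = cycles / thickness
Substituting: Index = 67376 / 0.8570
Result: 78618.4364 cycles/mm


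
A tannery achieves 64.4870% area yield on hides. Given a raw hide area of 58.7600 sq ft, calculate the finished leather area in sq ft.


Formula: finished = raw * yield / 100
Substituting: finished = 58.7600 * 64.4870 / 100
Result: 37.8926 sq ft


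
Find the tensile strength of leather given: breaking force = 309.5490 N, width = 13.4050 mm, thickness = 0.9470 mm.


Formula: TS = force / (width * thickness)
Substituting: TS = 309.5490 / (13.4050 * 0.9470)
Result: 24.3844 N/mm^2


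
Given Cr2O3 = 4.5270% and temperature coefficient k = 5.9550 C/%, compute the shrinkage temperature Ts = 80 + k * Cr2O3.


Formula: Ts = 80 + k * Cr2O3
Substituting: Ts = 80 + 5.9550 * 4.5270
Result: 106.9583 C


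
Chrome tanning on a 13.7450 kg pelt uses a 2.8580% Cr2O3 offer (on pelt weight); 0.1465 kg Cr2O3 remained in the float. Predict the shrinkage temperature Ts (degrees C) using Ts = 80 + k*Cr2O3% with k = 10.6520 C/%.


Offered = pelt * offer_pct / 100 = 13.7450 * 2.8580 / 100 = 0.3928 kg
Uptake = offered - residual = 0.3928 - 0.1465 = 0.2463 kg
Cr2O3% on pelt = uptake / pelt * 100 = 0.2463 / 13.7450 * 100 = 1.7922 %
Ts = 80 + k * Cr2O3% = 80 + 10.6520 * 1.7922 = 99.0901 C


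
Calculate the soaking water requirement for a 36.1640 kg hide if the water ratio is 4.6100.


Formula: Water = hide_weight * ratio
Substituting: Water = 36.1640 * 4.6100
Result: 166.7160 kg


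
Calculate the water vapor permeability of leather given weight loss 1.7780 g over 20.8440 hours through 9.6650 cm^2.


Formula: WVP = loss / (area * time)
Substituting: WVP = 1.7780 / (9.6650 * 20.8440)
Result: 0.00882569 g/(cm^2*hr)


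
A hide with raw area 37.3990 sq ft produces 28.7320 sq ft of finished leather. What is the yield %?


Formula: Yield = finished / raw * 100
Substituting: Yield = 28.7320 / 37.3990 * 100
Result: 76.8256 %


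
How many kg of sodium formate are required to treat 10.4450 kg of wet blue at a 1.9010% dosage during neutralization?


Formula: Neutralizer = substrate * pct / 100
Substituting: Neutralizer = 10.4450 * 1.9010 / 100
Result: 0.1986 kg


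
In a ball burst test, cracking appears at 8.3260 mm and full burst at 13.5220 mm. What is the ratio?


Formula: Ratio = crack / burst
Substituting: Ratio = 8.3260 / 13.5220
Result: 0.6157


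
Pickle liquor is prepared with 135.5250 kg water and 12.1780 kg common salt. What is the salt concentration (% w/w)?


Formula: Conc = salt / (water + salt) * 100
Substituting: Conc = 12.1780 / (135.5250 + 12.1780) * 100
Result: 8.2449 %


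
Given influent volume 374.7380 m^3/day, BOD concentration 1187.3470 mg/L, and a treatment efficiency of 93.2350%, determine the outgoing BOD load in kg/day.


Load_in = volume * conc / 1000 = 374.7380 * 1187.3470 / 1000 = 444.9440 kg/day
Removed = Load_in * eff / 100 = 444.9440 * 93.2350 / 100 = 414.8436 kg/day
Load_out = Load_in - Removed = 444.9440 - 414.8436 = 30.1005 kg/day


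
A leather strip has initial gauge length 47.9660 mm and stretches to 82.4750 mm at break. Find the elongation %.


Formula: Elongation = (Lf - L0) / L0 * 100
Substituting: Elongation = (82.4750 - 47.9660) / 47.9660 * 100
Result: 71.9447 %


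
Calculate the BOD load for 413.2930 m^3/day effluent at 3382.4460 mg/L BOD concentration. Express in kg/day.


Formula: BOD_load = volume * conc / 1000
Substituting: BOD_load = 413.2930 * 3382.4460 / 1000
Result: 1397.9413 kg/day


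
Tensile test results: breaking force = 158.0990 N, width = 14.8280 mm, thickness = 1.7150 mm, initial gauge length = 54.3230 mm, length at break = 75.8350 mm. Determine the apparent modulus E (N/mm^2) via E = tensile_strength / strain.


TS = F / (w * t) = 158.0990 / (14.8280 * 1.7150) = 6.2170 N/mm^2
strain = (Lf - L0) / L0 = (75.8350 - 54.3230) / 54.3230 = 0.3960
E = TS / strain = 6.2170 / 0.3960 = 15.6995 N/mm^2


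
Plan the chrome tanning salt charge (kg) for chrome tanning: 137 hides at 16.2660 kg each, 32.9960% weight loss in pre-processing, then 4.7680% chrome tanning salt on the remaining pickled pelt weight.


Total_raw = N * avg_wt = 137 * 16.2660 = 2228.4420 kg
Substrate = Total_raw * (1 - loss/100) = 2228.4420 * (1 - 32.9960/100) = 1493.1453 kg
Chrome = Substrate * pct / 100 = 1493.1453 * 4.7680 / 100 = 71.1932 kg


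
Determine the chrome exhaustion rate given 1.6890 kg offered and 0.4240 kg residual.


Formula: Uptake = (offered - residual) / offered * 100
Substituting: Uptake = (1.6890 - 0.4240) / 1.6890 * 100
Result: 74.8964 %


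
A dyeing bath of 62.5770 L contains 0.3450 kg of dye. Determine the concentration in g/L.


Formula: Conc = dye_mass(kg) / volume(L) * 1000
Substituting: Conc = 0.3450 / 62.5770 * 1000
Result: 5.5132 g/L


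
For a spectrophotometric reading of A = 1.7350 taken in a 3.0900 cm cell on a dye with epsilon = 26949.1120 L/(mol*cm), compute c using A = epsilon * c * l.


Formula: c = A / (epsilon * l)
Substituting: c = 1.7350 / (26949.1120 * 3.0900)
Result: 2.0835e-05 mol/L


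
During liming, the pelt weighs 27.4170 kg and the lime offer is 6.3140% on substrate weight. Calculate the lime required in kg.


Formula: Lime = substrate * pct / 100
Substituting: Lime = 27.4170 * 6.3140 / 100
Result: 1.7311 kg


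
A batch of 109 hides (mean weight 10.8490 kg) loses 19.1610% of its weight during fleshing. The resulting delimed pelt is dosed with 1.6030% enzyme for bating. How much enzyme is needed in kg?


Total_raw = N * avg_wt = 109 * 10.8490 = 1182.5410 kg
Substrate = Total_raw * (1 - loss/100) = 1182.5410 * (1 - 19.1610/100) = 955.9543 kg
Enzyme = Substrate * pct / 100 = 955.9543 * 1.6030 / 100 = 15.3239 kg


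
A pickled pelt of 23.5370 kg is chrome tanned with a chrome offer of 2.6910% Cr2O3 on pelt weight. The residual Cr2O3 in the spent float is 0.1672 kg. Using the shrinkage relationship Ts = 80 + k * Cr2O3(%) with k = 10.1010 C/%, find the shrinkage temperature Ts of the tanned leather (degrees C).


Offered = pelt * offer_pct / 100 = 23.5370 * 2.6910 / 100 = 0.6334 kg
Uptake = offered - residual = 0.6334 - 0.1672 = 0.4662 kg
Cr2O3% on pelt = uptake / pelt * 100 = 0.4662 / 23.5370 * 100 = 1.9806 %
Ts = 80 + k * Cr2O3% = 80 + 10.1010 * 1.9806 = 100.0063 C


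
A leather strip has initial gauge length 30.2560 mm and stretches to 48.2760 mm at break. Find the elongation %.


Formula: Elongation = (Lf - L0) / L0 * 100
Substituting: Elongation = (48.2760 - 30.2560) / 30.2560 * 100
Result: 59.5584 %


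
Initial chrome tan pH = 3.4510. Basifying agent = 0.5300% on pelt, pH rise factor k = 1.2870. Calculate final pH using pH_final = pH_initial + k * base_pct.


Formula: pH_final = pH_initial + k * base_pct
Substituting: pH_final = 3.4510 + 1.2870 * 0.5300
Result: 4.1331


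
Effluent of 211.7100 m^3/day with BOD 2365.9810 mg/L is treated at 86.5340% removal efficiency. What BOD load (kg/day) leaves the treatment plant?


Load_in = volume * conc / 1000 = 211.7100 * 2365.9810 / 1000 = 500.9018 kg/day
Removed = Load_in * eff / 100 = 500.9018 * 86.5340 / 100 = 433.4504 kg/day
Load_out = Load_in - Removed = 500.9018 - 433.4504 = 67.4514 kg/day


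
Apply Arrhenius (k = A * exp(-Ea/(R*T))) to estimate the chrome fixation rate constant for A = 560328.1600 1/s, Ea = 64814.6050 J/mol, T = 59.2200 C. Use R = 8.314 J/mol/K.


T_K = T_C + 273.15 = 59.2200 + 273.15 = 332.3700 K
exponent = -Ea / (R * T_K) = -64814.6050 / (8.314 * 332.3700) = -23.4553
k = A * exp(exponent) = 560328.1600 * exp(-23.4553) = 3.6470e-05 1/s


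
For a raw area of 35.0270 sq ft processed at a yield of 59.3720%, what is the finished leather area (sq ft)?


Formula: finished = raw * yield / 100
Substituting: finished = 35.0270 * 59.3720 / 100
Result: 20.7962 sq ft


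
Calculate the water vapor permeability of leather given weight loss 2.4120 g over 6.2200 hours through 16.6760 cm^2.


Formula: WVP = loss / (area * time)
Substituting: WVP = 2.4120 / (16.6760 * 6.2200)
Result: 0.0232539 g/(cm^2*hr)


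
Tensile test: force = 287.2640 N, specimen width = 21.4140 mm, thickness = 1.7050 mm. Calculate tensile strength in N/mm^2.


Formula: TS = force / (width * thickness)
Substituting: TS = 287.2640 / (21.4140 * 1.7050)
Result: 7.8679 N/mm^2


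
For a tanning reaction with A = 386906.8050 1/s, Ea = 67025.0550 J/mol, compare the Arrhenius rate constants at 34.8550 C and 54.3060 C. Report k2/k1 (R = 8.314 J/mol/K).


T1 = 34.8550 + 273.15 = 308.0050 K; T2 = 54.3060 + 273.15 = 327.4560 K
k1 = A * exp(-Ea/(R*T1)) = 386906.8050 * exp(-67025.0550/(8.314*308.0050)) = 1.6611e-06 1/s
k2 = A * exp(-Ea/(R*T2)) = 386906.8050 * exp(-67025.0550/(8.314*327.4560)) = 7.8635e-06 1/s
k2/k1 = 7.8635e-06 / 1.6611e-06 = 4.7339


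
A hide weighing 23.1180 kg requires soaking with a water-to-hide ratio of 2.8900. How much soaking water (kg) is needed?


Formula: Water = hide_weight * ratio
Substituting: Water = 23.1180 * 2.8900
Result: 66.8110 kg


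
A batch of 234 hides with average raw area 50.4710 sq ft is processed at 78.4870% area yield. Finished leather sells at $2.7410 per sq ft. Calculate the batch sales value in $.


Raw_total = N * avg_area = 234 * 50.4710 = 11810.2140 sq ft
Finished = Raw_total * yield / 100 = 11810.2140 * 78.4870 / 100 = 9269.4827 sq ft
Value = Finished * price = 9269.4827 * 2.7410 = 25407.6520 $


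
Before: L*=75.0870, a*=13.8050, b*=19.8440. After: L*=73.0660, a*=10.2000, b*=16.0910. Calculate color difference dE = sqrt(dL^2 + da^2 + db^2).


dL = -2.0210, da = -3.6050, db = -3.7530
dE = sqrt((-2.0210)^2 + (-3.6050)^2 + (-3.7530)^2) = 5.5826


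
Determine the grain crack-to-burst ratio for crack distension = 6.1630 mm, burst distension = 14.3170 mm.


Formula: Ratio = crack / burst
Substituting: Ratio = 6.1630 / 14.3170
Result: 0.4305


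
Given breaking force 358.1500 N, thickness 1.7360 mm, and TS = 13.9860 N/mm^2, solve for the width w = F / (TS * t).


Formula: w = F / (TS * t)
Substituting: w = 358.1500 / (13.9860 * 1.7360)
Result: 14.7510 mm


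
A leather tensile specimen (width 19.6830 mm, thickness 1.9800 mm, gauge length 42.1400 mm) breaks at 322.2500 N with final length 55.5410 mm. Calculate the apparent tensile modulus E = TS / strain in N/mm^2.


TS = F / (w * t) = 322.2500 / (19.6830 * 1.9800) = 8.2687 N/mm^2
strain = (Lf - L0) / L0 = (55.5410 - 42.1400) / 42.1400 = 0.3180
E = TS / strain = 8.2687 / 0.3180 = 26.0012 N/mm^2


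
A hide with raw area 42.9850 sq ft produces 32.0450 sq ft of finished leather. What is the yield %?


Formula: Yield = finished / raw * 100
Substituting: Yield = 32.0450 / 42.9850 * 100
Result: 74.5493 %


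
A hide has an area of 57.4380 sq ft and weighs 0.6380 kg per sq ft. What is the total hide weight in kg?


Formula: Weight = area * weight_per_sqft
Substituting: Weight = 57.4380 * 0.6380
Result: 36.6454 kg


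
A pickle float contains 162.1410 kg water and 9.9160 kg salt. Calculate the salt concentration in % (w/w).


Formula: Conc = salt / (water + salt) * 100
Substituting: Conc = 9.9160 / (162.1410 + 9.9160) * 100
Result: 5.7632 %


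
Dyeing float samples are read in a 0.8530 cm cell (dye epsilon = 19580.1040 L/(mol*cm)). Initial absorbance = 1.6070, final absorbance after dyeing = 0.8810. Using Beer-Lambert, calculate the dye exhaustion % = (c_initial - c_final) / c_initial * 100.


c_initial = A_i / (epsilon * l) = 1.6070 / (19580.1040 * 0.8530) = 9.6217e-05 mol/L
c_final = A_f / (epsilon * l) = 0.8810 / (19580.1040 * 0.8530) = 5.2749e-05 mol/L
Exhaustion = (c_initial - c_final) / c_initial * 100 = (9.6217e-05 - 5.2749e-05) / 9.6217e-05 * 100 = 45.1773 %


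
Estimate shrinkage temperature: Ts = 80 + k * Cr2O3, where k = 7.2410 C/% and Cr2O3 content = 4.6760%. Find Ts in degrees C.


Formula: Ts = 80 + k * Cr2O3
Substituting: Ts = 80 + 7.2410 * 4.6760
Result: 113.8589 C


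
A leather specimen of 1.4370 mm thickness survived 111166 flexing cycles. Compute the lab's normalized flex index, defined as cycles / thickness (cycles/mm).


Formula: Index = cycles / thickness
Substituting: Index = 111166 / 1.4370
Result: 77359.7773 cycles/mm


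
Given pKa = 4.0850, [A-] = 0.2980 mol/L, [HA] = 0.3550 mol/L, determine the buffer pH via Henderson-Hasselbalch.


ratio = [A-] / [HA] = 0.2980 / 0.3550 = 0.8394
log10(ratio) = -0.0760121
pH = pKa + log10(ratio) = 4.0850 - 0.0760121 = 4.0090


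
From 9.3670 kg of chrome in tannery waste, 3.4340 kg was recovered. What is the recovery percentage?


Formula: Recovery = recovered / input * 100
Substituting: Recovery = 3.4340 / 9.3670 * 100
Result: 36.6606 %


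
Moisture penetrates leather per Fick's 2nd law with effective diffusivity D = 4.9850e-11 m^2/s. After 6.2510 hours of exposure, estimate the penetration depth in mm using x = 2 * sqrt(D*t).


t = 6.2510 hr * 3600 = 22503.6000 s
D * t = 4.9850e-11 * 22503.6000 = 1.1218e-06
x = 2 * sqrt(D*t) = 2 * sqrt(1.1218e-06) = 0.00211831 m = 2.1183 mm


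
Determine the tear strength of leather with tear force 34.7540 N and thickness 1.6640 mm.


Formula: Tear strength = force / thickness
Substituting: Tear strength = 34.7540 / 1.6640
Result: 20.8858 N/mm


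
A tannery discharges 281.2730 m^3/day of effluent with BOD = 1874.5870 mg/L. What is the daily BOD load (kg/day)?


Formula: BOD_load = volume * conc / 1000
Substituting: BOD_load = 281.2730 * 1874.5870 / 1000
Result: 527.2707 kg/day


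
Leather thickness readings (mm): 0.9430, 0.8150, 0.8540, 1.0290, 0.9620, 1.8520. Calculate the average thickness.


Formula: Average = sum / n
Substituting: Average = 6.4550 / 6
Result: 1.0758 mm


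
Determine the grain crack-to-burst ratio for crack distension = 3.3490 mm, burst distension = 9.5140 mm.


Formula: Ratio = crack / burst
Substituting: Ratio = 3.3490 / 9.5140
Result: 0.3520


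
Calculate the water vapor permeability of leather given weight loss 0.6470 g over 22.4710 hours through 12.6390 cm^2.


Formula: WVP = loss / (area * time)
Substituting: WVP = 0.6470 / (12.6390 * 22.4710)
Result: 0.00227808 g/(cm^2*hr)


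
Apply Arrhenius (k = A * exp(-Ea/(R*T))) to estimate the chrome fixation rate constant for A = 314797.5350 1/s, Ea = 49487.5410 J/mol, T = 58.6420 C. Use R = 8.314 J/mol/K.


T_K = T_C + 273.15 = 58.6420 + 273.15 = 331.7920 K
exponent = -Ea / (R * T_K) = -49487.5410 / (8.314 * 331.7920) = -17.9399
k = A * exp(exponent) = 314797.5350 * exp(-17.9399) = 0.00509135 1/s


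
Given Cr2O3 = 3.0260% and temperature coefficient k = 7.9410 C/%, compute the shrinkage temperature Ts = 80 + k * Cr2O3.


Formula: Ts = 80 + k * Cr2O3
Substituting: Ts = 80 + 7.9410 * 3.0260
Result: 104.0295 C


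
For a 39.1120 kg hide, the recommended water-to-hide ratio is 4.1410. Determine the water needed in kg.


Formula: Water = hide_weight * ratio
Substituting: Water = 39.1120 * 4.1410
Result: 161.9628 kg


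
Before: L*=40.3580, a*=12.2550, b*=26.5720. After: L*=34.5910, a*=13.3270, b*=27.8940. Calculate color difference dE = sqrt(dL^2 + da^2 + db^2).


dL = -5.7670, da = 1.0720, db = 1.3220
dE = sqrt((-5.7670)^2 + 1.0720^2 + 1.3220^2) = 6.0129


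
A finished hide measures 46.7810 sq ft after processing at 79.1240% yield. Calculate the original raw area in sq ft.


Formula: raw = finished * 100 / yield
Substituting: raw = 46.7810 * 100 / 79.1240
Result: 59.1237 sq ft


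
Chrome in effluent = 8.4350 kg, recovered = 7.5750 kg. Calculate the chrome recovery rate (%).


Formula: Recovery = recovered / input * 100
Substituting: Recovery = 7.5750 / 8.4350 * 100
Result: 89.8044 %


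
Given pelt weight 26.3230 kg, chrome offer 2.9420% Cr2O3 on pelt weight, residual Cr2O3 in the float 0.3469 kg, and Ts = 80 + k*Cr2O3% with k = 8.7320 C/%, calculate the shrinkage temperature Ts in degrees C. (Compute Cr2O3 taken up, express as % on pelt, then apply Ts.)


Offered = pelt * offer_pct / 100 = 26.3230 * 2.9420 / 100 = 0.7744 kg
Uptake = offered - residual = 0.7744 - 0.3469 = 0.4275 kg
Cr2O3% on pelt = uptake / pelt * 100 = 0.4275 / 26.3230 * 100 = 1.6241 %
Ts = 80 + k * Cr2O3% = 80 + 8.7320 * 1.6241 = 94.1820 C


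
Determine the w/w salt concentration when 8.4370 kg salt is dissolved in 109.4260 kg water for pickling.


Formula: Conc = salt / (water + salt) * 100
Substituting: Conc = 8.4370 / (109.4260 + 8.4370) * 100
Result: 7.1583 %


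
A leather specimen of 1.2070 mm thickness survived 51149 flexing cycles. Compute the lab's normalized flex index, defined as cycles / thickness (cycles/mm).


Formula: Index = cycles / thickness
Substituting: Index = 51149 / 1.2070
Result: 42376.9677 cycles/mm


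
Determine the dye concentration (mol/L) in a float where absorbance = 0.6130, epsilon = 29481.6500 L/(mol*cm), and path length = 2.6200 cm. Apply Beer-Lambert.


Formula: c = A / (epsilon * l)
Substituting: c = 0.6130 / (29481.6500 * 2.6200)
Result: 7.9361e-06 mol/L


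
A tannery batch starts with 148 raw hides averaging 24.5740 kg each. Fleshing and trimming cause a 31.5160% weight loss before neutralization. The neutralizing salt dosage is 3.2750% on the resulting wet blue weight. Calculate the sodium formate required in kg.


Total_raw = N * avg_wt = 148 * 24.5740 = 3636.9520 kg
Substrate = Total_raw * (1 - loss/100) = 3636.9520 * (1 - 31.5160/100) = 2490.7302 kg
Neutralizer = Substrate * pct / 100 = 2490.7302 * 3.2750 / 100 = 81.5714 kg


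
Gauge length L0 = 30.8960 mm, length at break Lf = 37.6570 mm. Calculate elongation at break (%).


Formula: Elongation = (Lf - L0) / L0 * 100
Substituting: Elongation = (37.6570 - 30.8960) / 30.8960 * 100
Result: 21.8831 %


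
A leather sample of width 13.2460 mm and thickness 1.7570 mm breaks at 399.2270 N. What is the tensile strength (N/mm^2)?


Formula: TS = force / (width * thickness)
Substituting: TS = 399.2270 / (13.2460 * 1.7570)
Result: 17.1539 N/mm^2


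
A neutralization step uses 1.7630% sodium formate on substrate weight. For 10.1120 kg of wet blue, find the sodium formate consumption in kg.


Formula: Neutralizer = substrate * pct / 100
Substituting: Neutralizer = 10.1120 * 1.7630 / 100
Result: 0.1783 kg


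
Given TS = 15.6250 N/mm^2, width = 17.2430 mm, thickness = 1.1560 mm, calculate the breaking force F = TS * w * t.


Formula: F = TS * w * t
Substituting: F = 15.6250 * 17.2430 * 1.1560
Result: 311.4517 N


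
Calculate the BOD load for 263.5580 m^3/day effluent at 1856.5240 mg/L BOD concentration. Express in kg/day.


Formula: BOD_load = volume * conc / 1000
Substituting: BOD_load = 263.5580 * 1856.5240 / 1000
Result: 489.3018 kg/day


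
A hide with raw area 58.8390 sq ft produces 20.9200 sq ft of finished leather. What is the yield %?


Formula: Yield = finished / raw * 100
Substituting: Yield = 20.9200 / 58.8390 * 100
Result: 35.5546 %


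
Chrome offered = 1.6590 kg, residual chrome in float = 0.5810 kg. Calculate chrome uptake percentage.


Formula: Uptake = (offered - residual) / offered * 100
Substituting: Uptake = (1.6590 - 0.5810) / 1.6590 * 100
Result: 64.9789 %


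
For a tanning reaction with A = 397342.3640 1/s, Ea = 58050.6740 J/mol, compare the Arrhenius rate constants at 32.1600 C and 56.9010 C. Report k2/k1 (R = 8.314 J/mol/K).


T1 = 32.1600 + 273.15 = 305.3100 K; T2 = 56.9010 + 273.15 = 330.0510 K
k1 = A * exp(-Ea/(R*T1)) = 397342.3640 * exp(-58050.6740/(8.314*305.3100)) = 4.6460e-05 1/s
k2 = A * exp(-Ea/(R*T2)) = 397342.3640 * exp(-58050.6740/(8.314*330.0510)) = 2.5799e-04 1/s
k2/k1 = 2.5799e-04 / 4.6460e-05 = 5.5529


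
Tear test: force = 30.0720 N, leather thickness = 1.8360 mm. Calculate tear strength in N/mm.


Formula: Tear strength = force / thickness
Substituting: Tear strength = 30.0720 / 1.8360
Result: 16.3791 N/mm


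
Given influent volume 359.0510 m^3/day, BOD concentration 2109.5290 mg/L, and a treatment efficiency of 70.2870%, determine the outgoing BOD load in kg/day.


Load_in = volume * conc / 1000 = 359.0510 * 2109.5290 / 1000 = 757.4285 kg/day
Removed = Load_in * eff / 100 = 757.4285 * 70.2870 / 100 = 532.3738 kg/day
Load_out = Load_in - Removed = 757.4285 - 532.3738 = 225.0547 kg/day


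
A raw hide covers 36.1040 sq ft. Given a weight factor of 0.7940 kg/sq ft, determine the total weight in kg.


Formula: Weight = area * weight_per_sqft
Substituting: Weight = 36.1040 * 0.7940
Result: 28.6666 kg


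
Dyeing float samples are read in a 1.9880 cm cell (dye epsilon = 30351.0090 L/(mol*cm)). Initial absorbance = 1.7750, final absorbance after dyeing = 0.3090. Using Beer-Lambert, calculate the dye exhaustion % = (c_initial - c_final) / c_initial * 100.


c_initial = A_i / (epsilon * l) = 1.7750 / (30351.0090 * 1.9880) = 2.9418e-05 mol/L
c_final = A_f / (epsilon * l) = 0.3090 / (30351.0090 * 1.9880) = 5.1212e-06 mol/L
Exhaustion = (c_initial - c_final) / c_initial * 100 = (2.9418e-05 - 5.1212e-06) / 2.9418e-05 * 100 = 82.5915 %


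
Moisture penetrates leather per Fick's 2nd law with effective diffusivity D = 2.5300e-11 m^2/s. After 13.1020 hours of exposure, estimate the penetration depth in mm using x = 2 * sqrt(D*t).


t = 13.1020 hr * 3600 = 47167.2000 s
D * t = 2.5300e-11 * 47167.2000 = 1.1933e-06
x = 2 * sqrt(D*t) = 2 * sqrt(1.1933e-06) = 0.00218479 m = 2.1848 mm


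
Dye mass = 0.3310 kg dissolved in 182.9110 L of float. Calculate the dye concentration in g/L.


Formula: Conc = dye_mass(kg) / volume(L) * 1000
Substituting: Conc = 0.3310 / 182.9110 * 1000
Result: 1.8096 g/L


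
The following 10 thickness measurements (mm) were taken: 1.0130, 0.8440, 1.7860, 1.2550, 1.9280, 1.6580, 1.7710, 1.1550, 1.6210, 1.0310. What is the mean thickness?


Formula: Average = sum / n
Substituting: Average = 14.0620 / 10
Result: 1.4062 mm


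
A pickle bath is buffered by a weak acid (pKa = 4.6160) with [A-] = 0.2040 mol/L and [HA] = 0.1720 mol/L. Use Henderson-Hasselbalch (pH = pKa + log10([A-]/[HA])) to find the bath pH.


ratio = [A-] / [HA] = 0.2040 / 0.1720 = 1.1860
log10(ratio) = 0.0741017
pH = pKa + log10(ratio) = 4.6160 + 0.0741017 = 4.6901


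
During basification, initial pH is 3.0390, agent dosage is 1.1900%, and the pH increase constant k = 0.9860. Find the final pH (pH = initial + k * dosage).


Formula: pH_final = pH_initial + k * base_pct
Substituting: pH_final = 3.0390 + 0.9860 * 1.1900
Result: 4.2123


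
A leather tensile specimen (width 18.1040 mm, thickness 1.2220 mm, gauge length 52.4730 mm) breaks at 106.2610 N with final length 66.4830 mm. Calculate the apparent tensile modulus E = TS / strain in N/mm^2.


TS = F / (w * t) = 106.2610 / (18.1040 * 1.2220) = 4.8032 N/mm^2
strain = (Lf - L0) / L0 = (66.4830 - 52.4730) / 52.4730 = 0.2670
E = TS / strain = 4.8032 / 0.2670 = 17.9898 N/mm^2


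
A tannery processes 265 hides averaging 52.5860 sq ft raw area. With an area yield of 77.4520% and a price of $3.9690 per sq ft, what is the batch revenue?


Raw_total = N * avg_area = 265 * 52.5860 = 13935.2900 sq ft
Finished = Raw_total * yield / 100 = 13935.2900 * 77.4520 / 100 = 10793.1608 sq ft
Value = Finished * price = 10793.1608 * 3.9690 = 42838.0553 $


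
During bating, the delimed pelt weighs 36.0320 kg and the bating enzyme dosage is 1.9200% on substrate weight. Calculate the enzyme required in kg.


Formula: Enzyme = substrate * pct / 100
Substituting: Enzyme = 36.0320 * 1.9200 / 100
Result: 0.6918 kg


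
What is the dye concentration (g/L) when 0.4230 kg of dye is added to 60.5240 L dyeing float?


Formula: Conc = dye_mass(kg) / volume(L) * 1000
Substituting: Conc = 0.4230 / 60.5240 * 1000
Result: 6.9890 g/L


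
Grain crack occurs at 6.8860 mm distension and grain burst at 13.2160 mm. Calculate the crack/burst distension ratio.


Formula: Ratio = crack / burst
Substituting: Ratio = 6.8860 / 13.2160
Result: 0.5210


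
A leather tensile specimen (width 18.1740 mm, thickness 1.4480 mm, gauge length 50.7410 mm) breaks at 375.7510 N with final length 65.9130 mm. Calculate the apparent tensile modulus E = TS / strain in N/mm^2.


TS = F / (w * t) = 375.7510 / (18.1740 * 1.4480) = 14.2784 N/mm^2
strain = (Lf - L0) / L0 = (65.9130 - 50.7410) / 50.7410 = 0.2990
E = TS / strain = 14.2784 / 0.2990 = 47.7526 N/mm^2


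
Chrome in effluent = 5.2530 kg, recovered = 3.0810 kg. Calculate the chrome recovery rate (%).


Formula: Recovery = recovered / input * 100
Substituting: Recovery = 3.0810 / 5.2530 * 100
Result: 58.6522 %


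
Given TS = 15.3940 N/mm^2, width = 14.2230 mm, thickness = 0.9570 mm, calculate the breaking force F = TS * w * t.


Formula: F = TS * w * t
Substituting: F = 15.3940 * 14.2230 * 0.9570
Result: 209.5341 N


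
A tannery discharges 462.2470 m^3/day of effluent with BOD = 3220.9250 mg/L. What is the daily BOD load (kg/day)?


Formula: BOD_load = volume * conc / 1000
Substituting: BOD_load = 462.2470 * 3220.9250 / 1000
Result: 1488.8629 kg/day


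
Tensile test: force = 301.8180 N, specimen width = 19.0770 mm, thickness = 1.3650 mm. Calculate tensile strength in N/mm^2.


Formula: TS = force / (width * thickness)
Substituting: TS = 301.8180 / (19.0770 * 1.3650)
Result: 11.5905 N/mm^2


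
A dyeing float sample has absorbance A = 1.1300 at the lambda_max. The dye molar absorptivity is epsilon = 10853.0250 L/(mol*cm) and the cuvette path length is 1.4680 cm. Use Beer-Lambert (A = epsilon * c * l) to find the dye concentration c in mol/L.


Formula: c = A / (epsilon * l)
Substituting: c = 1.1300 / (10853.0250 * 1.4680)
Result: 7.0925e-05 mol/L


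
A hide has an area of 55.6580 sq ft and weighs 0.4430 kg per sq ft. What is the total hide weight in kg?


Formula: Weight = area * weight_per_sqft
Substituting: Weight = 55.6580 * 0.4430
Result: 24.6565 kg


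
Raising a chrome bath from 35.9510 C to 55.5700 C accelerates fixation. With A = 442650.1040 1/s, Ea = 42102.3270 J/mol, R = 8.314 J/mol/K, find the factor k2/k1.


T1 = 35.9510 + 273.15 = 309.1010 K; T2 = 55.5700 + 273.15 = 328.7200 K
k1 = A * exp(-Ea/(R*T1)) = 442650.1040 * exp(-42102.3270/(8.314*309.1010)) = 0.0339608 1/s
k2 = A * exp(-Ea/(R*T2)) = 442650.1040 * exp(-42102.3270/(8.314*328.7200)) = 0.0902874 1/s
k2/k1 = 0.0902874 / 0.0339608 = 2.6586


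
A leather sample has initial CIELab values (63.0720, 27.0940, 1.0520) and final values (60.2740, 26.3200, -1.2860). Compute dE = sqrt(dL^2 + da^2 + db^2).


dL = -2.7980, da = -0.7740, db = -2.3380
dE = sqrt((-2.7980)^2 + (-0.7740)^2 + (-2.3380)^2) = 3.7275


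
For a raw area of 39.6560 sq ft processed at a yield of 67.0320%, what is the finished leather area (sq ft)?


Formula: finished = raw * yield / 100
Substituting: finished = 39.6560 * 67.0320 / 100
Result: 26.5822 sq ft


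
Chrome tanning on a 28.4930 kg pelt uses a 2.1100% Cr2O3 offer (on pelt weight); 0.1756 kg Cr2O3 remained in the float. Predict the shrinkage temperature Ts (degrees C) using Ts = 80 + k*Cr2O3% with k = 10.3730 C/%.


Offered = pelt * offer_pct / 100 = 28.4930 * 2.1100 / 100 = 0.6012 kg
Uptake = offered - residual = 0.6012 - 0.1756 = 0.4256 kg
Cr2O3% on pelt = uptake / pelt * 100 = 0.4256 / 28.4930 * 100 = 1.4937 %
Ts = 80 + k * Cr2O3% = 80 + 10.3730 * 1.4937 = 95.4942 C


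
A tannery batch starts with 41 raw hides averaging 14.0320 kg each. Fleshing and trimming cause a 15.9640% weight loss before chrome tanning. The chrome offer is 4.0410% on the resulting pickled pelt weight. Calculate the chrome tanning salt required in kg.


Total_raw = N * avg_wt = 41 * 14.0320 = 575.3120 kg
Substrate = Total_raw * (1 - loss/100) = 575.3120 * (1 - 15.9640/100) = 483.4692 kg
Chrome = Substrate * pct / 100 = 483.4692 * 4.0410 / 100 = 19.5370 kg


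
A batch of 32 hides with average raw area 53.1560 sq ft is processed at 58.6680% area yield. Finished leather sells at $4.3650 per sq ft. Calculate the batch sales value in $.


Raw_total = N * avg_area = 32 * 53.1560 = 1700.9920 sq ft
Finished = Raw_total * yield / 100 = 1700.9920 * 58.6680 / 100 = 997.9380 sq ft
Value = Finished * price = 997.9380 * 4.3650 = 4355.9993 $


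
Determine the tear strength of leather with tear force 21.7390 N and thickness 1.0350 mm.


Formula: Tear strength = force / thickness
Substituting: Tear strength = 21.7390 / 1.0350
Result: 21.0039 N/mm


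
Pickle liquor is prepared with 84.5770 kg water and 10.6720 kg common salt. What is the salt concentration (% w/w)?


Formula: Conc = salt / (water + salt) * 100
Substituting: Conc = 10.6720 / (84.5770 + 10.6720) * 100
Result: 11.2043 %


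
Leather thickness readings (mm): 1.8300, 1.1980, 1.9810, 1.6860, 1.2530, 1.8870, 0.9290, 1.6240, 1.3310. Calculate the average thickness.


Formula: Average = sum / n
Substituting: Average = 13.7190 / 9
Result: 1.5243 mm


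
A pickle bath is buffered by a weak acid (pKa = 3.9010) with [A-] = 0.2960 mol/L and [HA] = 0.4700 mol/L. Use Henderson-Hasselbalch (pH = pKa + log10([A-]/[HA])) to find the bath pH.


ratio = [A-] / [HA] = 0.2960 / 0.4700 = 0.6298
log10(ratio) = -0.2008
pH = pKa + log10(ratio) = 3.9010 - 0.2008 = 3.7002


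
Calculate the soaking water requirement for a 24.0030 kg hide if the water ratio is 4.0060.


Formula: Water = hide_weight * ratio
Substituting: Water = 24.0030 * 4.0060
Result: 96.1560 kg


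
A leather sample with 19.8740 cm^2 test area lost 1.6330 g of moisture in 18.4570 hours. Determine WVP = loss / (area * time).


Formula: WVP = loss / (area * time)
Substituting: WVP = 1.6330 / (19.8740 * 18.4570)
Result: 0.00445184 g/(cm^2*hr)


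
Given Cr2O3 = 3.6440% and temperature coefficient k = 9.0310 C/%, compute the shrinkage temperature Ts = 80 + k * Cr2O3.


Formula: Ts = 80 + k * Cr2O3
Substituting: Ts = 80 + 9.0310 * 3.6440
Result: 112.9090 C


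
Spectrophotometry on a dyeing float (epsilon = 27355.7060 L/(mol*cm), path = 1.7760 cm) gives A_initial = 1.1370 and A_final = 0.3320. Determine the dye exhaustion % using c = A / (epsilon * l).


c_initial = A_i / (epsilon * l) = 1.1370 / (27355.7060 * 1.7760) = 2.3403e-05 mol/L
c_final = A_f / (epsilon * l) = 0.3320 / (27355.7060 * 1.7760) = 6.8336e-06 mol/L
Exhaustion = (c_initial - c_final) / c_initial * 100 = (2.3403e-05 - 6.8336e-06) / 2.3403e-05 * 100 = 70.8004 %


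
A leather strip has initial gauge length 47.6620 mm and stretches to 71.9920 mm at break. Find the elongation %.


Formula: Elongation = (Lf - L0) / L0 * 100
Substituting: Elongation = (71.9920 - 47.6620) / 47.6620 * 100
Result: 51.0470 %


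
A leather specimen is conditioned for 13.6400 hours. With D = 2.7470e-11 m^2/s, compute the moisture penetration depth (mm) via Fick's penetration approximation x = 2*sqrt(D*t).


t = 13.6400 hr * 3600 = 49104.0000 s
D * t = 2.7470e-11 * 49104.0000 = 1.3489e-06
x = 2 * sqrt(D*t) = 2 * sqrt(1.3489e-06) = 0.00232283 m = 2.3228 mm


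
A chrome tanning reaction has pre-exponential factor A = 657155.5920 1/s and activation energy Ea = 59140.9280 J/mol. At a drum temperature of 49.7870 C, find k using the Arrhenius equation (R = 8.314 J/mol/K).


T_K = T_C + 273.15 = 49.7870 + 273.15 = 322.9370 K
exponent = -Ea / (R * T_K) = -59140.9280 / (8.314 * 322.9370) = -22.0273
k = A * exp(exponent) = 657155.5920 * exp(-22.0273) = 1.7838e-04 1/s


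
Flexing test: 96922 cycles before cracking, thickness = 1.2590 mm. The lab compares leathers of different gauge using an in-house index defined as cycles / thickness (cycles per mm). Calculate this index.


Formula: Index = cycles / thickness
Substituting: Index = 96922 / 1.2590
Result: 76983.3201 cycles/mm


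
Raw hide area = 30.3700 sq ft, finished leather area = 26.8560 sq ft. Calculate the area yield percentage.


Formula: Yield = finished / raw * 100
Substituting: Yield = 26.8560 / 30.3700 * 100
Result: 88.4294 %


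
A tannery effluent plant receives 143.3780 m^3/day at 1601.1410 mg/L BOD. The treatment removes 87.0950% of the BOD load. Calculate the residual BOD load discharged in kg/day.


Load_in = volume * conc / 1000 = 143.3780 * 1601.1410 / 1000 = 229.5684 kg/day
Removed = Load_in * eff / 100 = 229.5684 * 87.0950 / 100 = 199.9426 kg/day
Load_out = Load_in - Removed = 229.5684 - 199.9426 = 29.6258 kg/day


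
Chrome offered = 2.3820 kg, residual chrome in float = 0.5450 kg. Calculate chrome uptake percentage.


Formula: Uptake = (offered - residual) / offered * 100
Substituting: Uptake = (2.3820 - 0.5450) / 2.3820 * 100
Result: 77.1201 %


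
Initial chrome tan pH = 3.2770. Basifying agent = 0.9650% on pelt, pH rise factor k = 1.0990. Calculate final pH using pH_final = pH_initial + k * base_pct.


Formula: pH_final = pH_initial + k * base_pct
Substituting: pH_final = 3.2770 + 1.0990 * 0.9650
Result: 4.3375


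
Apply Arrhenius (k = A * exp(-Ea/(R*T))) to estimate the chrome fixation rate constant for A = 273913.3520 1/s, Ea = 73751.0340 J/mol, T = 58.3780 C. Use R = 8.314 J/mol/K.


T_K = T_C + 273.15 = 58.3780 + 273.15 = 331.5280 K
exponent = -Ea / (R * T_K) = -73751.0340 / (8.314 * 331.5280) = -26.7570
k = A * exp(exponent) = 273913.3520 * exp(-26.7570) = 6.5642e-07 1/s


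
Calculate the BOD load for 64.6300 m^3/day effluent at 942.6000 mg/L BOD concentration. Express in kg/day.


Formula: BOD_load = volume * conc / 1000
Substituting: BOD_load = 64.6300 * 942.6000 / 1000
Result: 60.9202 kg/day


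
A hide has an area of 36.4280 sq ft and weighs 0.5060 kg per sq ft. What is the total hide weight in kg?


Formula: Weight = area * weight_per_sqft
Substituting: Weight = 36.4280 * 0.5060
Result: 18.4326 kg


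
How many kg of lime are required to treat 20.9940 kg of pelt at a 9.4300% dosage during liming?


Formula: Lime = substrate * pct / 100
Substituting: Lime = 20.9940 * 9.4300 / 100
Result: 1.9797 kg


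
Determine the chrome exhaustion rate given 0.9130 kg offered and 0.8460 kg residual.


Formula: Uptake = (offered - residual) / offered * 100
Substituting: Uptake = (0.9130 - 0.8460) / 0.9130 * 100
Result: 7.3384 %


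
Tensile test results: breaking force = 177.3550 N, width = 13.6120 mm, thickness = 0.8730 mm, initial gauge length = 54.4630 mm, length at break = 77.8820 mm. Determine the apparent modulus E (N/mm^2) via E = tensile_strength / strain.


TS = F / (w * t) = 177.3550 / (13.6120 * 0.8730) = 14.9248 N/mm^2
strain = (Lf - L0) / L0 = (77.8820 - 54.4630) / 54.4630 = 0.4300
E = TS / strain = 14.9248 / 0.4300 = 34.7089 N/mm^2


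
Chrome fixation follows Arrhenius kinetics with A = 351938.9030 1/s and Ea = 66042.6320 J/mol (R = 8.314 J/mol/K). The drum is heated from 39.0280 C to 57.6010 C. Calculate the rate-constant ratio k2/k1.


T1 = 39.0280 + 273.15 = 312.1780 K; T2 = 57.6010 + 273.15 = 330.7510 K
k1 = A * exp(-Ea/(R*T1)) = 351938.9030 * exp(-66042.6320/(8.314*312.1780)) = 3.1304e-06 1/s
k2 = A * exp(-Ea/(R*T2)) = 351938.9030 * exp(-66042.6320/(8.314*330.7510)) = 1.3066e-05 1/s
k2/k1 = 1.3066e-05 / 3.1304e-06 = 4.1740


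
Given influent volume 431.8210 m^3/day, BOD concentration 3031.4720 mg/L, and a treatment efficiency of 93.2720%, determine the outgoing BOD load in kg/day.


Load_in = volume * conc / 1000 = 431.8210 * 3031.4720 / 1000 = 1309.0533 kg/day
Removed = Load_in * eff / 100 = 1309.0533 * 93.2720 / 100 = 1220.9802 kg/day
Load_out = Load_in - Removed = 1309.0533 - 1220.9802 = 88.0731 kg/day
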